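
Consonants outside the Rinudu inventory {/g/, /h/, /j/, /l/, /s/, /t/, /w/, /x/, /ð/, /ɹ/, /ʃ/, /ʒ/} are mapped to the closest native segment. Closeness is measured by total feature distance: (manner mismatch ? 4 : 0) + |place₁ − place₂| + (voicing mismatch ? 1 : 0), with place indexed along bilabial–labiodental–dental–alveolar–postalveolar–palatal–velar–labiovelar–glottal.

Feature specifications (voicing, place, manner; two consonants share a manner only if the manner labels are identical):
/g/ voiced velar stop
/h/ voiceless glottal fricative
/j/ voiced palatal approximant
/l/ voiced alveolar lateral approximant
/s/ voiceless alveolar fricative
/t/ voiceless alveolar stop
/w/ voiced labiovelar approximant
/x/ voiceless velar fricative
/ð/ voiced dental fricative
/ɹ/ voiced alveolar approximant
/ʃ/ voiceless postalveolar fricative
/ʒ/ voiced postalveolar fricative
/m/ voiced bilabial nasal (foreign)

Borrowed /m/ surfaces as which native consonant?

ð

/ð/ is closest: manner differs (nasal→fricative, +4), place distance 2 (bilabial→dental), same voicing; total 6. Next closest is /l/ at distance 7.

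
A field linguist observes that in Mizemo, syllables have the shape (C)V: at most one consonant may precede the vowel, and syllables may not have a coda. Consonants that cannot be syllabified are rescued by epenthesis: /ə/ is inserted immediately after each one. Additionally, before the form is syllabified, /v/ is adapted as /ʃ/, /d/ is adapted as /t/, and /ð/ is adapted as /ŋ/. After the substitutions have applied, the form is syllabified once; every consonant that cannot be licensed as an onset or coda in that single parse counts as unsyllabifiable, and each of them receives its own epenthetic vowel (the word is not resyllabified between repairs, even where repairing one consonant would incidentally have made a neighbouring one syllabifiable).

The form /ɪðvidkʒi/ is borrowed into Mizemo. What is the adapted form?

ɪŋəʃitəkəʒi

Substitution: /ð/ → /ŋ/, /v/ → /ʃ/, /d/ → /t/, giving /ɪŋʃitkʒi/.
Under (C)V, the unsyllabifiable consonants are /ŋ/, /t/, /k/ (no codas are permitted; onsets are limited to one consonant).
Epenthesis after each stranded consonant: /ŋ/ → /ŋə/, /t/ → /tə/, /k/ → /kə/.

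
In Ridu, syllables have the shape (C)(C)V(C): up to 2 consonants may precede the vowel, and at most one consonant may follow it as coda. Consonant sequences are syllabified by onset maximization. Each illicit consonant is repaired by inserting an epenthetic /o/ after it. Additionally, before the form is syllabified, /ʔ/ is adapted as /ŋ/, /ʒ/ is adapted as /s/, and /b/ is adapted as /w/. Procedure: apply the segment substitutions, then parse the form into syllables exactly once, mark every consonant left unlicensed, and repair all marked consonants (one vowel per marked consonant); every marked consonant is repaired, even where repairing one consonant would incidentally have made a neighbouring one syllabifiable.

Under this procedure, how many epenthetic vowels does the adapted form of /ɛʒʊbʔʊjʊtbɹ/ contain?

2

After substitution the input is /ɛsʊwŋʊjʊtwɹ/.
The unsyllabifiable consonants are /w/, /ɹ/; each receives one epenthetic vowel.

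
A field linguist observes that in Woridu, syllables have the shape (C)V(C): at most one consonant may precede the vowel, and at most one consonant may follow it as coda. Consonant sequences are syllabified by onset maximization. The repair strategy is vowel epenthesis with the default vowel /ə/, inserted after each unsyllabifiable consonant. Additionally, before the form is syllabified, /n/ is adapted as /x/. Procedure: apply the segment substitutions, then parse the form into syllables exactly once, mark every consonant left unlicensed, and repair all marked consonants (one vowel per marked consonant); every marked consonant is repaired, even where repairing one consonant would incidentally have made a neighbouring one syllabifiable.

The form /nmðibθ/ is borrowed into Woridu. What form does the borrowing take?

xəməðibθə

Substitution: /n/ → /x/, giving /xmðibθ/.
The consonants /x/, /m/, /θ/ cannot be parsed into a legal (C)V(C) syllable (at most one coda consonant is licensed; onsets are limited to one consonant).
Inserting the epenthetic vowel yields /x/ → /xə/, /m/ → /mə/, /θ/ → /θə/.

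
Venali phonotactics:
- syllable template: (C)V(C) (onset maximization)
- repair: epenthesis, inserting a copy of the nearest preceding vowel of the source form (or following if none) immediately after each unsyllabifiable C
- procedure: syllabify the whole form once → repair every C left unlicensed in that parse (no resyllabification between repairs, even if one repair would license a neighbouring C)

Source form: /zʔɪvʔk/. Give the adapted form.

zɪʔɪvʔɪkɪ

Syllabifying with onset maximization leaves /z/, /ʔ/, /k/ stranded (at most one coda consonant is licensed; onsets are limited to one consonant).
Epenthesis after each stranded consonant: /z/ → /zɪ/, /ʔ/ → /ʔɪ/, /k/ → /kɪ/.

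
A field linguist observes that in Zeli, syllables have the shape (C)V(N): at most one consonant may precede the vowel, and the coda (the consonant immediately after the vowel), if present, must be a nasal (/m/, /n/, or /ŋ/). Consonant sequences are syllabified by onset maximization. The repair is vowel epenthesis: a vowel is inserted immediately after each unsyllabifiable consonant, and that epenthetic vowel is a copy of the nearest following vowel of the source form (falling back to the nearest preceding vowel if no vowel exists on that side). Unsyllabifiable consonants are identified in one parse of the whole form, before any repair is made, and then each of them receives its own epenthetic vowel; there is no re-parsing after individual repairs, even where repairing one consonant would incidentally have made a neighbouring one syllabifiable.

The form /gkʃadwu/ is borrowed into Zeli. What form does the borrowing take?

The consonants /g/, /k/, /d/ cannot be parsed into a legal (C)V(N) syllable (only a nasal (/m/, /n/, or /ŋ/) is licensed in coda position; onsets are limited to one consonant).
Inserting the epenthetic vowel yields /g/ → /ga/, /k/ → /ka/, /d/ → /du/.

gakaʃaduwu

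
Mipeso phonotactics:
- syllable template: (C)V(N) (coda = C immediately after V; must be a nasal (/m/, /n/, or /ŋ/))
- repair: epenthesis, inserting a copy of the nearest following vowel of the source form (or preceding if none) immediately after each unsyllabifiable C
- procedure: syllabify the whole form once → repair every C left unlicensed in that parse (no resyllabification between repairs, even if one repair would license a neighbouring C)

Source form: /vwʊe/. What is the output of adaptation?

Under (C)V(N), the unsyllabifiable consonants are /v/ (only a nasal (/m/, /n/, or /ŋ/) is licensed in coda position; onsets are limited to one consonant).
Epenthesis after each stranded consonant: /v/ → /vʊ/.

vʊwʊe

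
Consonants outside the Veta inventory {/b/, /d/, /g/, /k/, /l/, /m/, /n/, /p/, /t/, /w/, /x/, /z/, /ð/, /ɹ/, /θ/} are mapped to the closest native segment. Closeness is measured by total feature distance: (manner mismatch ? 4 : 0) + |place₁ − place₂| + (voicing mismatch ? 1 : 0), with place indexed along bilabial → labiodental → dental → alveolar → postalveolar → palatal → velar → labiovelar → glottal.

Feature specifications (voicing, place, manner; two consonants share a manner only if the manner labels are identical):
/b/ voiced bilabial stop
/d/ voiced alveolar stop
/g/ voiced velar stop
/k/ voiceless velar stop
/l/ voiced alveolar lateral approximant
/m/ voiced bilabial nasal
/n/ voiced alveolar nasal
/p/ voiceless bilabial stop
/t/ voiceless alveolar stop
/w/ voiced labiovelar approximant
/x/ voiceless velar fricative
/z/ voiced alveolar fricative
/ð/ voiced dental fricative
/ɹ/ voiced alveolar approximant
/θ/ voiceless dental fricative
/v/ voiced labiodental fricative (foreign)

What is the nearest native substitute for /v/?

/ð/ is closest: same manner (fricative), place distance 1 (labiodental→dental), same voicing; total 1. Next closest is /z/ at distance 2.

ð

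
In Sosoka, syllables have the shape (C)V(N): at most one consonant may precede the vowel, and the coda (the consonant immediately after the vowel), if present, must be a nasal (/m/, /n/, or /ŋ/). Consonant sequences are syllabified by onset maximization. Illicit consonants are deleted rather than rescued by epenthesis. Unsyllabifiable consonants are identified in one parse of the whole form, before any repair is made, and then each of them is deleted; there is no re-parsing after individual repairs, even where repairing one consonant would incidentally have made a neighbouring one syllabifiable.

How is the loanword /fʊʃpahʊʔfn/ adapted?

fʊpahʊ

Syllabifying with onset maximization leaves /ʃ/, /ʔ/, /f/, /n/ stranded (only a nasal (/m/, /n/, or /ŋ/) is licensed in coda position; onsets are limited to one consonant).
Each unlicensed consonant is deleted: /ʃ/, /ʔ/, /f/, /n/.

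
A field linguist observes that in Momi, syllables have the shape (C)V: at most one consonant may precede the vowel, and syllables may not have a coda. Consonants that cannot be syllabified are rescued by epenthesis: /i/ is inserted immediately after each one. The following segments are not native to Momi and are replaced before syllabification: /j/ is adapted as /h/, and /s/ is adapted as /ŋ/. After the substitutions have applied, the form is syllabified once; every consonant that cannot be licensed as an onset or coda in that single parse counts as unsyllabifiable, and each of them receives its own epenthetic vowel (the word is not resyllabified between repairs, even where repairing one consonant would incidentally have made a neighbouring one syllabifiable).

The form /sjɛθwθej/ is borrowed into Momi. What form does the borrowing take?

ŋihɛθiwiθehi

Substitution: /s/ → /ŋ/, /j/ → /h/, giving /ŋhɛθwθeh/.
Under (C)V, the unsyllabifiable consonants are /ŋ/, /θ/, /w/, /h/ (no codas are permitted; onsets are limited to one consonant).
Each unlicensed consonant becomes the onset of a new syllable: /ŋ/ → /ŋi/, /θ/ → /θi/, /w/ → /wi/, /h/ → /hi/.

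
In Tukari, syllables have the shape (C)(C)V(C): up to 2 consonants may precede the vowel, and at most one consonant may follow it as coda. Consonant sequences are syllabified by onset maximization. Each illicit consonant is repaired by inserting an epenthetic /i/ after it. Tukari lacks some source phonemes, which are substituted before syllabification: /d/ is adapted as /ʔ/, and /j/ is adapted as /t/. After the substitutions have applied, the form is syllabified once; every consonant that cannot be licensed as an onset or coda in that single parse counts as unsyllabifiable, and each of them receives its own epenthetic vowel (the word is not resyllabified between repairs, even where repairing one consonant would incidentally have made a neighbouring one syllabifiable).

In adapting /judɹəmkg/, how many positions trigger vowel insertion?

2

After substitution the input is /tuʔɹəmkg/.
The unsyllabifiable consonants are /k/, /g/; each receives one epenthetic vowel.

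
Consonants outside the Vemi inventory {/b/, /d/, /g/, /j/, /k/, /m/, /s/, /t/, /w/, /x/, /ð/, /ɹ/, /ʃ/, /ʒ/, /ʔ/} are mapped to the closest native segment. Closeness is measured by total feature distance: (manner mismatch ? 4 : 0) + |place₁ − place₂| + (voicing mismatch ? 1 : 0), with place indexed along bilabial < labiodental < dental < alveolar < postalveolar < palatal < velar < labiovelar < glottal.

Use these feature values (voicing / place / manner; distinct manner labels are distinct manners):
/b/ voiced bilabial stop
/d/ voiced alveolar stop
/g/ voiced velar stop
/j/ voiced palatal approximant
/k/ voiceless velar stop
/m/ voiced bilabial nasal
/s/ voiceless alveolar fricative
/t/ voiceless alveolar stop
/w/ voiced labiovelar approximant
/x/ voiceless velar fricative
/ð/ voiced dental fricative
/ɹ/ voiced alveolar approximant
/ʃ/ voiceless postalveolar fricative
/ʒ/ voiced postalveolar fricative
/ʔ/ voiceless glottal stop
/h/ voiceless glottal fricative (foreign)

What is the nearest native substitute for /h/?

/x/ is closest: same manner (fricative), place distance 2 (glottal→velar), same voicing; total 2. Next closest is /ʃ/ at distance 4.

x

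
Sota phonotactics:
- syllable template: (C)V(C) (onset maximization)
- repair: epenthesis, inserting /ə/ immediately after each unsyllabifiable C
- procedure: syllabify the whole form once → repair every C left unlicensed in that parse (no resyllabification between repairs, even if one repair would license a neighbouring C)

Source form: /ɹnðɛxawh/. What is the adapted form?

The consonants /ɹ/, /n/, /h/ cannot be parsed into a legal (C)V(C) syllable (at most one coda consonant is licensed; onsets are limited to one consonant).
Inserting the epenthetic vowel yields /ɹ/ → /ɹə/, /n/ → /nə/, /h/ → /hə/.

ɹənəðɛxawhə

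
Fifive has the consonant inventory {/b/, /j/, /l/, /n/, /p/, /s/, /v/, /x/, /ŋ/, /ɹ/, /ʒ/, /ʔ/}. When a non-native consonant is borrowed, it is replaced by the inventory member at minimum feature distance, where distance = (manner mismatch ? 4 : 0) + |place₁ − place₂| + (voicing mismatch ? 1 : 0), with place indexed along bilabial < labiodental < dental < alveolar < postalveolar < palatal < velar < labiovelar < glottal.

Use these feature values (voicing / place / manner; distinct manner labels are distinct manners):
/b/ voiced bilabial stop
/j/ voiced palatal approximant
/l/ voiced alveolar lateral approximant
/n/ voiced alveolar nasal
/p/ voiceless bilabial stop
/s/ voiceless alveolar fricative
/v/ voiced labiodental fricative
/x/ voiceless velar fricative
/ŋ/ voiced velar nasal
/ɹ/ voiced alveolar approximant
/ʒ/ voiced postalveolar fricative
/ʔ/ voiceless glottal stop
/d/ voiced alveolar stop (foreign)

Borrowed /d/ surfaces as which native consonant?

/b/ is closest: same manner (stop), place distance 3 (alveolar→bilabial), same voicing; total 3. Next closest is /l/ at distance 4.

b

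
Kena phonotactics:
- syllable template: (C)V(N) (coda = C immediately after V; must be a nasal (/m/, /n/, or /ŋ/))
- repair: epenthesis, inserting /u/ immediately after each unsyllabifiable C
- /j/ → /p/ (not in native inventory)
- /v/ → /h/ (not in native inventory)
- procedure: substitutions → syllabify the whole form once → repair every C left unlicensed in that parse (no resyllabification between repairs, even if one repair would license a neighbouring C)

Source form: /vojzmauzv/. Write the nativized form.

hopuzumauzuhu

Substitution: /v/ → /h/, /j/ → /p/, giving /hopzmauzh/.
Syllabifying with onset maximization leaves /p/, /z/, /z/, /h/ stranded (only a nasal (/m/, /n/, or /ŋ/) is licensed in coda position; onsets are limited to one consonant).
Each unlicensed consonant becomes the onset of a new syllable: /p/ → /pu/, /z/ → /zu/, /z/ → /zu/, /h/ → /hu/.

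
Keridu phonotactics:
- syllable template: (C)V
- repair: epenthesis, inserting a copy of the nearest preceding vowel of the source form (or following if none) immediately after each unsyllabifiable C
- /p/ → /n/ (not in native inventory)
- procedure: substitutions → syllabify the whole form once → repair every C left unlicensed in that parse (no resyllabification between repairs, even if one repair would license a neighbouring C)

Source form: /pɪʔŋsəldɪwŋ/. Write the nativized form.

nɪʔɪŋɪsələdɪwɪŋɪ

Substitution: /p/ → /n/, giving /nɪʔŋsəldɪwŋ/.
Under (C)V, the unsyllabifiable consonants are /ʔ/, /ŋ/, /l/, /w/, /ŋ/ (no codas are permitted; onsets are limited to one consonant).
Each unlicensed consonant becomes the onset of a new syllable: /ʔ/ → /ʔɪ/, /ŋ/ → /ŋɪ/, /l/ → /lə/, /w/ → /wɪ/, /ŋ/ → /ŋɪ/.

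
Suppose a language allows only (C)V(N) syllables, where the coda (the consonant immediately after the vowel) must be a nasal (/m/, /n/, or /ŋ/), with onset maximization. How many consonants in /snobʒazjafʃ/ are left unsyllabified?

5

Under (C)V(N), the unsyllabifiable consonants are /s/, /b/, /z/, /f/, /ʃ/ (only a nasal (/m/, /n/, or /ŋ/) is licensed in coda position; onsets are limited to one consonant).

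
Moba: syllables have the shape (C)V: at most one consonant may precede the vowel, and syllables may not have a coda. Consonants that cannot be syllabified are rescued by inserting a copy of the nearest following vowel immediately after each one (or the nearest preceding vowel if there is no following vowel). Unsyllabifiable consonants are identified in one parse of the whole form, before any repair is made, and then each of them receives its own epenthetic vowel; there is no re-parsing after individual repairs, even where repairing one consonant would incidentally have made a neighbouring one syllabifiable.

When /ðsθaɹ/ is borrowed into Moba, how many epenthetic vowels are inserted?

3

The unsyllabifiable consonants are /ð/, /s/, /ɹ/; each receives one epenthetic vowel.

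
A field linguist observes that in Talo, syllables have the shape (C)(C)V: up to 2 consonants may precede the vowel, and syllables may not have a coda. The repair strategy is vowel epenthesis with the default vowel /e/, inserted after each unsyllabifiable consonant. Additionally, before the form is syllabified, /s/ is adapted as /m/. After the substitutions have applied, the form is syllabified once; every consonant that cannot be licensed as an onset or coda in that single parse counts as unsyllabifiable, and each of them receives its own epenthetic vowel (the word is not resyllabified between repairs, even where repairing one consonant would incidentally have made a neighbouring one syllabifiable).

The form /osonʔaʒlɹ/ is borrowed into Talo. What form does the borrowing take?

Substitution: /s/ → /m/, giving /omonʔaʒlɹ/.
The consonants /ʒ/, /l/, /ɹ/ cannot be parsed into a legal (C)(C)V syllable (no codas are permitted; onsets may contain at most 2 consonants).
Epenthesis after each stranded consonant: /ʒ/ → /ʒe/, /l/ → /le/, /ɹ/ → /ɹe/.

omonʔaʒeleɹe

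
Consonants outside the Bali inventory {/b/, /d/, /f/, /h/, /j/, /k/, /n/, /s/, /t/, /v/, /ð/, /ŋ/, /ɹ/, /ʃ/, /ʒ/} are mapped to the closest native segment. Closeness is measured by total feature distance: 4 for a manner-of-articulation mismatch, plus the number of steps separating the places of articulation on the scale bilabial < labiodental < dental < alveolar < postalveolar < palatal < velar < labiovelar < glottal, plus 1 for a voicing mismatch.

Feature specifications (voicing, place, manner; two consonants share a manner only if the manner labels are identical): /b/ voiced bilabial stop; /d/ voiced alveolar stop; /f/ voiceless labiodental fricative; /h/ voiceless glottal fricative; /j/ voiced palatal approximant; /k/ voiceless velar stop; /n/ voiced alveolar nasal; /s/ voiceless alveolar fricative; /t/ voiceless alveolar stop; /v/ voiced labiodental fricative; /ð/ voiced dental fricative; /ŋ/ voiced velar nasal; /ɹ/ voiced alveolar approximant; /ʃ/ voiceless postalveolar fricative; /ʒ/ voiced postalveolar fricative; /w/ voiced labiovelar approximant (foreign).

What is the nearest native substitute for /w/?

/j/ is closest: same manner (approximant), place distance 2 (labiovelar→palatal), same voicing; total 2. Next closest is /ɹ/ at distance 4.

j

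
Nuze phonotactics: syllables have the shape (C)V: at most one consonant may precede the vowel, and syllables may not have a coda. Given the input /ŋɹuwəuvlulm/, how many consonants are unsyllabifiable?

The consonants /ŋ/, /v/, /l/, /m/ cannot be parsed into a legal (C)V syllable (no codas are permitted; onsets are limited to one consonant).

4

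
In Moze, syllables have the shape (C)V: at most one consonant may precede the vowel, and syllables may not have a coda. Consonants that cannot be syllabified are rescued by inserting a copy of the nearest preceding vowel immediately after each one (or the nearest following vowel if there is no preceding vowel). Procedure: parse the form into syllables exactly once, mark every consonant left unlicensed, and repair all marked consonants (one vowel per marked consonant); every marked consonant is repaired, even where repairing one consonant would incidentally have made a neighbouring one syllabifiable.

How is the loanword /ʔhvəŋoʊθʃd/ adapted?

ʔəhəvəŋoʊθʊʃʊdʊ

Under (C)V, the unsyllabifiable consonants are /ʔ/, /h/, /θ/, /ʃ/, /d/ (no codas are permitted; onsets are limited to one consonant).
Each unlicensed consonant becomes the onset of a new syllable: /ʔ/ → /ʔə/, /h/ → /hə/, /θ/ → /θʊ/, /ʃ/ → /ʃʊ/, /d/ → /dʊ/.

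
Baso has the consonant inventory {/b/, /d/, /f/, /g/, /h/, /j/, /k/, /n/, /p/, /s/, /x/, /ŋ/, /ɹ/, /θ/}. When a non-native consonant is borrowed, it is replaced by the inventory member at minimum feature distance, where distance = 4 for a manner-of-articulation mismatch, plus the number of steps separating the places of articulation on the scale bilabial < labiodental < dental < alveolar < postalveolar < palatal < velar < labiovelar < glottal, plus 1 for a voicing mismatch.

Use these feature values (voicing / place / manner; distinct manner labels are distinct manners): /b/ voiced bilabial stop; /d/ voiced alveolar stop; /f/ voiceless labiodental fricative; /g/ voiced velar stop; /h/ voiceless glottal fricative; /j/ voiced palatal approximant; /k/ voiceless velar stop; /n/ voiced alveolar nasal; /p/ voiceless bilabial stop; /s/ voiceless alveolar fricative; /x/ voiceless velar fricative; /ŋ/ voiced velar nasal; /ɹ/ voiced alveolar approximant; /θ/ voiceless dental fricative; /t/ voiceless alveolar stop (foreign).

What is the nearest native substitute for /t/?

/d/ is closest: same manner (stop), place distance 0 (alveolar→alveolar), voicing differs (+1); total 1. Next closest is /k/ at distance 3.

d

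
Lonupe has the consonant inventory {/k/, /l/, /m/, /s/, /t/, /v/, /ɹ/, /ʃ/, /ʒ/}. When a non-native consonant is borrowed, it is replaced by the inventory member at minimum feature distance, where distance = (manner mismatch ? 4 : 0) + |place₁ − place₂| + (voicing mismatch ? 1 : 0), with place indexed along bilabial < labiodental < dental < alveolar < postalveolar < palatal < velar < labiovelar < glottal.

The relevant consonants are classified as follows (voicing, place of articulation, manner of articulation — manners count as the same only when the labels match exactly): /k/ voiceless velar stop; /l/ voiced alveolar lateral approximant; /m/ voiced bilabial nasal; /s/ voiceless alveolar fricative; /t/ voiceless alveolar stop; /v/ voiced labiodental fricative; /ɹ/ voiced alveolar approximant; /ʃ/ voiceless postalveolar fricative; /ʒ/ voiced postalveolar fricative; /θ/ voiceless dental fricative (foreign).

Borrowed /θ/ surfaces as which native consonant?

s

/s/ is closest: same manner (fricative), place distance 1 (dental→alveolar), same voicing; total 1. Next closest is /v/ at distance 2.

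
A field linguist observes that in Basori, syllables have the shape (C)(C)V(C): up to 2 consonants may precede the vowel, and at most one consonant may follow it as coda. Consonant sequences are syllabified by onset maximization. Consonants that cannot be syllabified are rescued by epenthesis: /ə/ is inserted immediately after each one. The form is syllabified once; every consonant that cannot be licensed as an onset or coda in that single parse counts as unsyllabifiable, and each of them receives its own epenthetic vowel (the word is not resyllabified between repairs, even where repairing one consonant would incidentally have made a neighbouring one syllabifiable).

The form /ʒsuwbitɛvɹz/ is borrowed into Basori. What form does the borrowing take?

ʒsuwbitɛvɹəzə

Syllabifying with onset maximization leaves /ɹ/, /z/ stranded (at most one coda consonant is licensed; onsets may contain at most 2 consonants).
Epenthesis after each stranded consonant: /ɹ/ → /ɹə/, /z/ → /zə/.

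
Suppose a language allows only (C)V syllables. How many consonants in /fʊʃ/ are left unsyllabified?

Syllabifying with onset maximization leaves /ʃ/ stranded (no codas are permitted; onsets are limited to one consonant).

1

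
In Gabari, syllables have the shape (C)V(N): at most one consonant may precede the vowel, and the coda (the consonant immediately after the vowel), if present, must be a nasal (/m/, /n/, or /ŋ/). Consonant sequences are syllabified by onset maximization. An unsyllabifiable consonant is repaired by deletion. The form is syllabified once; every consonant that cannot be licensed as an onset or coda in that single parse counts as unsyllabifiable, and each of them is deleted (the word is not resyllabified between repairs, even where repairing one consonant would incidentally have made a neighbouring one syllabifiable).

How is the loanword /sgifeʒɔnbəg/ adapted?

The consonants /s/, /g/ cannot be parsed into a legal (C)V(N) syllable (only a nasal (/m/, /n/, or /ŋ/) is licensed in coda position; onsets are limited to one consonant).
Each unlicensed consonant is deleted: /s/, /g/.

gifeʒɔnbə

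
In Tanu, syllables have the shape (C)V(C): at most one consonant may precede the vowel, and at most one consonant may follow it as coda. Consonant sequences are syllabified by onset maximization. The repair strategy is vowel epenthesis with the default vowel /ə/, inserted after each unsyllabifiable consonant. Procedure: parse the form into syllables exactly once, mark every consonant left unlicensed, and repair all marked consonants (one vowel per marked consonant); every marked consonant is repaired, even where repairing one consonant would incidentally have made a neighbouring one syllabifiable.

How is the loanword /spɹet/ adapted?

səpəɹet

Under (C)V(C), the unsyllabifiable consonants are /s/, /p/ (at most one coda consonant is licensed; onsets are limited to one consonant).
Inserting the epenthetic vowel yields /s/ → /sə/, /p/ → /pə/.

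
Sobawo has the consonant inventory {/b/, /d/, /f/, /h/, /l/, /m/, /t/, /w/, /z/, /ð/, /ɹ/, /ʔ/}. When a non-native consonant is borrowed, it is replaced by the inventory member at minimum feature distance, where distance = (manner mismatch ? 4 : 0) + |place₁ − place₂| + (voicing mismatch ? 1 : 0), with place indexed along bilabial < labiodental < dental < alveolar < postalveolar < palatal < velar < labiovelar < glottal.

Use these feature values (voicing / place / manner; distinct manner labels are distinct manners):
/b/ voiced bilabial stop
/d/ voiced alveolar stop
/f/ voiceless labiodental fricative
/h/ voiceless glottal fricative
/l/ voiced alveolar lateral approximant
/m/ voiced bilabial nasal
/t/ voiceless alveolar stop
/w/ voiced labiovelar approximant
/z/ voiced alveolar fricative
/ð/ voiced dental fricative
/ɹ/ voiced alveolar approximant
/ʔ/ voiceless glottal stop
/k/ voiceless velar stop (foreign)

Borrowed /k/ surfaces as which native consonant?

/ʔ/ is closest: same manner (stop), place distance 2 (velar→glottal), same voicing; total 2. Next closest is /t/ at distance 3.

ʔ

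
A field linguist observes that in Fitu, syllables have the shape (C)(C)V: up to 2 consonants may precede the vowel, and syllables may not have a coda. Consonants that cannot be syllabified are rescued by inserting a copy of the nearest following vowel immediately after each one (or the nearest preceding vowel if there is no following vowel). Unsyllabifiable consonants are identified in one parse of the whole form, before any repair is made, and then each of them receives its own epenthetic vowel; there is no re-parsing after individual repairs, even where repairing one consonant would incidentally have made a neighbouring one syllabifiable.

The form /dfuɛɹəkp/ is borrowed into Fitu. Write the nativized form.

dfuɛɹəkəpə

Syllabifying with onset maximization leaves /k/, /p/ stranded (no codas are permitted; onsets may contain at most 2 consonants).
Inserting the epenthetic vowel yields /k/ → /kə/, /p/ → /pə/.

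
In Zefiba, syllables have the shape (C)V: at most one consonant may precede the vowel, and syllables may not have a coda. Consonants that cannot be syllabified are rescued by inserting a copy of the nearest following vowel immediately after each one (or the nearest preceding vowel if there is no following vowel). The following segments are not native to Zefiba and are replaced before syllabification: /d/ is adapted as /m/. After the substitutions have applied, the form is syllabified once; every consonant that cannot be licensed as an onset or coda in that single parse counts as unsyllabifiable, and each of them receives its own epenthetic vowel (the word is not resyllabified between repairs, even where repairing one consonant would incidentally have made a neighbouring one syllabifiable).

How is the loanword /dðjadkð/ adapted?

Substitution: /d/ → /m/, giving /mðjamkð/.
Under (C)V, the unsyllabifiable consonants are /m/, /ð/, /m/, /k/, /ð/ (no codas are permitted; onsets are limited to one consonant).
Each unlicensed consonant becomes the onset of a new syllable: /m/ → /ma/, /ð/ → /ða/, /m/ → /ma/, /k/ → /ka/, /ð/ → /ða/.

maðajamakaða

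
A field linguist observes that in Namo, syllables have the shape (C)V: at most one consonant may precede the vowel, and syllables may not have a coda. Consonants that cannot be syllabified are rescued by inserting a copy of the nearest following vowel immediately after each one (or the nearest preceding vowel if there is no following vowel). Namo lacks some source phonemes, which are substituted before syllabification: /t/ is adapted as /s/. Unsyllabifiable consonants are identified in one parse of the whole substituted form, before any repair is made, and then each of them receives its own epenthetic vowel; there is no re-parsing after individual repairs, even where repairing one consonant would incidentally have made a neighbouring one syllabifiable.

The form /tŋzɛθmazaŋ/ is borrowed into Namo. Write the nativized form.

Substitution: /t/ → /s/, giving /sŋzɛθmazaŋ/.
The consonants /s/, /ŋ/, /θ/, /ŋ/ cannot be parsed into a legal (C)V syllable (no codas are permitted; onsets are limited to one consonant).
Inserting the epenthetic vowel yields /s/ → /sɛ/, /ŋ/ → /ŋɛ/, /θ/ → /θa/, /ŋ/ → /ŋa/.

sɛŋɛzɛθamazaŋa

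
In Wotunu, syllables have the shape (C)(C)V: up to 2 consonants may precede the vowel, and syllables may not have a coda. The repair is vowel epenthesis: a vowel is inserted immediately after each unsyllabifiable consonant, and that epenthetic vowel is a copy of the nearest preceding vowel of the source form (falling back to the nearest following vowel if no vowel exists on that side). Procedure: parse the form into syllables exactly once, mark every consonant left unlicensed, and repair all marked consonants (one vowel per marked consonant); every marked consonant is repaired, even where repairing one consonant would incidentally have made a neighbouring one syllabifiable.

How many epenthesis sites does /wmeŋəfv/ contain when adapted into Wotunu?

The unsyllabifiable consonants are /f/, /v/; each receives one epenthetic vowel.

2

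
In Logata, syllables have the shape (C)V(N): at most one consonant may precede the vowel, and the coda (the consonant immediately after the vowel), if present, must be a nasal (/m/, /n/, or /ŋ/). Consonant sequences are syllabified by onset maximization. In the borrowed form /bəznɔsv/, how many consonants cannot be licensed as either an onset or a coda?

Under (C)V(N), the unsyllabifiable consonants are /z/, /s/, /v/ (only a nasal (/m/, /n/, or /ŋ/) is licensed in coda position; onsets are limited to one consonant).

3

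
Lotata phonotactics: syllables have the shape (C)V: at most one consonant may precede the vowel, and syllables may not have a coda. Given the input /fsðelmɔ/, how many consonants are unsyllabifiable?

The consonants /f/, /s/, /l/ cannot be parsed into a legal (C)V syllable (no codas are permitted; onsets are limited to one consonant).

3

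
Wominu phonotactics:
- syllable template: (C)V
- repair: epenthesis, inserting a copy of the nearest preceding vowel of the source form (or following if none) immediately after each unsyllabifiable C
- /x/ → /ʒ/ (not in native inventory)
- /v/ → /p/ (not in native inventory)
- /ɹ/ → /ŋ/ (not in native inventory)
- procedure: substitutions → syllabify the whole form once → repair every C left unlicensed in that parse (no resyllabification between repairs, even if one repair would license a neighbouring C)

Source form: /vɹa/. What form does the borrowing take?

paŋa

Substitution: /v/ → /p/, /ɹ/ → /ŋ/, giving /pŋa/.
Under (C)V, the unsyllabifiable consonants are /p/ (no codas are permitted; onsets are limited to one consonant).
Inserting the epenthetic vowel yields /p/ → /pa/.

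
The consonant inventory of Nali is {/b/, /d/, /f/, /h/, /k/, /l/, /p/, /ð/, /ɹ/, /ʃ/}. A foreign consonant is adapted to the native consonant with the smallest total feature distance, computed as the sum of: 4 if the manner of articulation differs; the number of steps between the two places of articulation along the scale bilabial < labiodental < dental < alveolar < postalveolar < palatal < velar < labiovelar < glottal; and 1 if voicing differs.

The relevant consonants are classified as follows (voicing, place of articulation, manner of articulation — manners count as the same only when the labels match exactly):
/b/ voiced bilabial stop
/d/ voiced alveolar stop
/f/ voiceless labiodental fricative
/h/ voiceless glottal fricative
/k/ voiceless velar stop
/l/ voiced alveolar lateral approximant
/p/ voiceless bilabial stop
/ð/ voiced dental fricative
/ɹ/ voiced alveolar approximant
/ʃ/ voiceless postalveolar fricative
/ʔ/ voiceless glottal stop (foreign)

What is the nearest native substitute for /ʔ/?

k

/k/ is closest: same manner (stop), place distance 2 (glottal→velar), same voicing; total 2. Next closest is /h/ at distance 4.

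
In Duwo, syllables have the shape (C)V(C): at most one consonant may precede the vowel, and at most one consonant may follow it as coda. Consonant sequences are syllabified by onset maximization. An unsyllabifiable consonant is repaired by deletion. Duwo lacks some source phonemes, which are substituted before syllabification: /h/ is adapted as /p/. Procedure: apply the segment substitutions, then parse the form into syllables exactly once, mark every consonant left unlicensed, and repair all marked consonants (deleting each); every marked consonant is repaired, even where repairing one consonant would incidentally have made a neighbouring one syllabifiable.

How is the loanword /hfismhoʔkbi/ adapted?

Substitution: /h/ → /p/, giving /pfismpoʔkbi/.
The consonants /p/, /m/, /k/ cannot be parsed into a legal (C)V(C) syllable (at most one coda consonant is licensed; onsets are limited to one consonant).
Each unlicensed consonant is deleted: /p/, /m/, /k/.

fispoʔbi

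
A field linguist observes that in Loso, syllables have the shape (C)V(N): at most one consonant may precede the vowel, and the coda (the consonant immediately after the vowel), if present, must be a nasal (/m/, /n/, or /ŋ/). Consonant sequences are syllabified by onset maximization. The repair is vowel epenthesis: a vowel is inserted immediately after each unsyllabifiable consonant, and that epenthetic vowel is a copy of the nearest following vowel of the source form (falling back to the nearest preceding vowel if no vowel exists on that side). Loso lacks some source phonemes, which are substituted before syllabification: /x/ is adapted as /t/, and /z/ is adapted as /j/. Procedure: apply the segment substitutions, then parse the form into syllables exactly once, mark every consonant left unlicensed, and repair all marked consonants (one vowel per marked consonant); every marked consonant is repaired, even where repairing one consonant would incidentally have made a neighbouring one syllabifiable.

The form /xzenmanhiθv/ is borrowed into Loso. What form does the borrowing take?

tejenmanhiθivi

Substitution: /x/ → /t/, /z/ → /j/, giving /tjenmanhiθv/.
Syllabifying with onset maximization leaves /t/, /θ/, /v/ stranded (only a nasal (/m/, /n/, or /ŋ/) is licensed in coda position; onsets are limited to one consonant).
Inserting the epenthetic vowel yields /t/ → /te/, /θ/ → /θi/, /v/ → /vi/.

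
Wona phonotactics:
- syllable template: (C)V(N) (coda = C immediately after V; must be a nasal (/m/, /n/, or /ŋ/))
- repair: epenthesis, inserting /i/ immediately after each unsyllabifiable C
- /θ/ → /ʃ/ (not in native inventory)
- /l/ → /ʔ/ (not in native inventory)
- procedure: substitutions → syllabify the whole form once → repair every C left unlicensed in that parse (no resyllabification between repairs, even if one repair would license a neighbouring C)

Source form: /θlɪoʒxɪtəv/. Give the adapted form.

Substitution: /θ/ → /ʃ/, /l/ → /ʔ/, giving /ʃʔɪoʒxɪtəv/.
Under (C)V(N), the unsyllabifiable consonants are /ʃ/, /ʒ/, /v/ (only a nasal (/m/, /n/, or /ŋ/) is licensed in coda position; onsets are limited to one consonant).
Epenthesis after each stranded consonant: /ʃ/ → /ʃi/, /ʒ/ → /ʒi/, /v/ → /vi/.

ʃiʔɪoʒixɪtəvi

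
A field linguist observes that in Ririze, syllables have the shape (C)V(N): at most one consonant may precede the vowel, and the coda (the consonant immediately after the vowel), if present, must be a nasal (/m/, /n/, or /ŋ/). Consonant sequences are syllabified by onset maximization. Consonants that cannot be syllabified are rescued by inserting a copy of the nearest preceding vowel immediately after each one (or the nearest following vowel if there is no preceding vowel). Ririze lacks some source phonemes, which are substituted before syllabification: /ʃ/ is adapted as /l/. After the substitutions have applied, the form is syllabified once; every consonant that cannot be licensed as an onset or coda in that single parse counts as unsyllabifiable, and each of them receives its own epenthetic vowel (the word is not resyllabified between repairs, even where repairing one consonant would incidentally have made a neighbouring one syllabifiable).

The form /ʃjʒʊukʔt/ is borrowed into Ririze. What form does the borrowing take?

lʊjʊʒʊukuʔutu

Substitution: /ʃ/ → /l/, giving /ljʒʊukʔt/.
Under (C)V(N), the unsyllabifiable consonants are /l/, /j/, /k/, /ʔ/, /t/ (only a nasal (/m/, /n/, or /ŋ/) is licensed in coda position; onsets are limited to one consonant).
Inserting the epenthetic vowel yields /l/ → /lʊ/, /j/ → /jʊ/, /k/ → /ku/, /ʔ/ → /ʔu/, /t/ → /tu/.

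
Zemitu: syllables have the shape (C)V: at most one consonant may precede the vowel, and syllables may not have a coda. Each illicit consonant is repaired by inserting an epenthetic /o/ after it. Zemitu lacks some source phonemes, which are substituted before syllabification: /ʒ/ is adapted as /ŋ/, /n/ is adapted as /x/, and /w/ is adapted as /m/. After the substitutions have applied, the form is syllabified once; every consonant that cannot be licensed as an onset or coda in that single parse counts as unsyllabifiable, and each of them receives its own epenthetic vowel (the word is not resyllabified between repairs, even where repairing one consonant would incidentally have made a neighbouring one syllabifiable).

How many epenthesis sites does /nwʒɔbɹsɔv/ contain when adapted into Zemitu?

After substitution the input is /xmŋɔbɹsɔv/.
The unsyllabifiable consonants are /x/, /m/, /b/, /ɹ/, /v/; each receives one epenthetic vowel.

5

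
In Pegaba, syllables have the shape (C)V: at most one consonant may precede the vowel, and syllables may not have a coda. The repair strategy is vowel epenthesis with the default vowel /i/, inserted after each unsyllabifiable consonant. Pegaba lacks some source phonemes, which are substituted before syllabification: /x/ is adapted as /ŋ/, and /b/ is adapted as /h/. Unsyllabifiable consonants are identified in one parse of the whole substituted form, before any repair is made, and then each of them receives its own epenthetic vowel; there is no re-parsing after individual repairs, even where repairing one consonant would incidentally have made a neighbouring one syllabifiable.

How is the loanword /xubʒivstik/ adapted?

Substitution: /x/ → /ŋ/, /b/ → /h/, giving /ŋuhʒivstik/.
The consonants /h/, /v/, /s/, /k/ cannot be parsed into a legal (C)V syllable (no codas are permitted; onsets are limited to one consonant).
Each unlicensed consonant becomes the onset of a new syllable: /h/ → /hi/, /v/ → /vi/, /s/ → /si/, /k/ → /ki/.

ŋuhiʒivisitiki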